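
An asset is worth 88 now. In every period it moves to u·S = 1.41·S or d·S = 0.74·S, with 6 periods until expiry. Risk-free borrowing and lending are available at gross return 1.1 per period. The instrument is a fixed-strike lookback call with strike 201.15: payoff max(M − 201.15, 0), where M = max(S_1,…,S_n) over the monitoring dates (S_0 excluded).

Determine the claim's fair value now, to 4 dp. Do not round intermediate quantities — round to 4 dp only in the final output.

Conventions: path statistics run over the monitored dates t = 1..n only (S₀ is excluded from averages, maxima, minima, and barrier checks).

price = 24.1021

No-arbitrage gives p* = (R−d)/(u−d) = 0.5373: enumerate every path, weight its payoff by its p*-probability, and discount by R^6.
Enumerate all 2^6 = 64 price paths (U = up ×1.41, D = down ×0.74); each path with k up-moves has probability p*^k·(1−p*)^(6−k).
DDDDDD: M=65.1200, payoff=0.0000, prob=0.009811
UDDDDD: M=124.0800, payoff=0.0000, prob=0.011394
DUDDDD: M=91.8192, payoff=0.0000, prob=0.011394
UUDDDD: M=174.9528, payoff=0.0000, prob=0.013231
DDUDDD: M=67.9462, payoff=0.0000, prob=0.011394
UDUDDD: M=129.4651, payoff=0.0000, prob=0.013231
DUUDDD: M=129.4651, payoff=0.0000, prob=0.013231
UUUDDD: M=246.6834, payoff=45.5334, prob=0.015365
DDDUDD: M=65.1200, payoff=0.0000, prob=0.011394
UDDUDD: M=124.0800, payoff=0.0000, prob=0.013231
DUDUDD: M=95.8042, payoff=0.0000, prob=0.013231
UUDUDD: M=182.5458, payoff=0.0000, prob=0.015365
DDUUDD: M=95.8042, payoff=0.0000, prob=0.013231
UDUUDD: M=182.5458, payoff=0.0000, prob=0.015365
DUUUDD: M=182.5458, payoff=0.0000, prob=0.015365
UUUUDD: M=347.8237, payoff=146.6737, prob=0.017844
DDDDUD: M=65.1200, payoff=0.0000, prob=0.011394
UDDDUD: M=124.0800, payoff=0.0000, prob=0.013231
DUDDUD: M=91.8192, payoff=0.0000, prob=0.013231
UUDDUD: M=174.9528, payoff=0.0000, prob=0.015365
DDUDUD: M=70.8951, payoff=0.0000, prob=0.013231
UDUDUD: M=135.0839, payoff=0.0000, prob=0.015365
DUUDUD: M=135.0839, payoff=0.0000, prob=0.015365
UUUDUD: M=257.3895, payoff=56.2395, prob=0.017844
DDDUUD: M=70.8951, payoff=0.0000, prob=0.013231
UDDUUD: M=135.0839, payoff=0.0000, prob=0.015365
DUDUUD: M=135.0839, payoff=0.0000, prob=0.015365
UUDUUD: M=257.3895, payoff=56.2395, prob=0.017844
DDUUUD: M=135.0839, payoff=0.0000, prob=0.015365
UDUUUD: M=257.3895, payoff=56.2395, prob=0.017844
DUUUUD: M=257.3895, payoff=56.2395, prob=0.017844
UUUUUD: M=490.4314, payoff=289.2814, prob=0.020722
DDDDDU: M=65.1200, payoff=0.0000, prob=0.011394
UDDDDU: M=124.0800, payoff=0.0000, prob=0.013231
DUDDDU: M=91.8192, payoff=0.0000, prob=0.013231
UUDDDU: M=174.9528, payoff=0.0000, prob=0.015365
DDUDDU: M=67.9462, payoff=0.0000, prob=0.013231
UDUDDU: M=129.4651, payoff=0.0000, prob=0.015365
DUUDDU: M=129.4651, payoff=0.0000, prob=0.015365
UUUDDU: M=246.6834, payoff=45.5334, prob=0.017844
DDDUDU: M=65.1200, payoff=0.0000, prob=0.013231
UDDUDU: M=124.0800, payoff=0.0000, prob=0.015365
DUDUDU: M=99.9621, payoff=0.0000, prob=0.015365
UUDUDU: M=190.4682, payoff=0.0000, prob=0.017844
DDUUDU: M=99.9621, payoff=0.0000, prob=0.015365
UDUUDU: M=190.4682, payoff=0.0000, prob=0.017844
DUUUDU: M=190.4682, payoff=0.0000, prob=0.017844
UUUUDU: M=362.9192, payoff=161.7692, prob=0.020722
DDDDUU: M=65.1200, payoff=0.0000, prob=0.013231
UDDDUU: M=124.0800, payoff=0.0000, prob=0.015365
DUDDUU: M=99.9621, payoff=0.0000, prob=0.015365
UUDDUU: M=190.4682, payoff=0.0000, prob=0.017844
DDUDUU: M=99.9621, payoff=0.0000, prob=0.015365
UDUDUU: M=190.4682, payoff=0.0000, prob=0.017844
DUUDUU: M=190.4682, payoff=0.0000, prob=0.017844
UUUDUU: M=362.9192, payoff=161.7692, prob=0.020722
DDDUUU: M=99.9621, payoff=0.0000, prob=0.015365
UDDUUU: M=190.4682, payoff=0.0000, prob=0.017844
DUDUUU: M=190.4682, payoff=0.0000, prob=0.017844
UUDUUU: M=362.9192, payoff=161.7692, prob=0.020722
DDUUUU: M=190.4682, payoff=0.0000, prob=0.017844
UDUUUU: M=362.9192, payoff=161.7692, prob=0.020722
DUUUUU: M=362.9192, payoff=161.7692, prob=0.020722
UUUUUU: M=691.5082, payoff=490.3582, prob=0.024064
Price = Σ prob·payoff / R^6 = 42.698406 / 1.771561 = 24.1021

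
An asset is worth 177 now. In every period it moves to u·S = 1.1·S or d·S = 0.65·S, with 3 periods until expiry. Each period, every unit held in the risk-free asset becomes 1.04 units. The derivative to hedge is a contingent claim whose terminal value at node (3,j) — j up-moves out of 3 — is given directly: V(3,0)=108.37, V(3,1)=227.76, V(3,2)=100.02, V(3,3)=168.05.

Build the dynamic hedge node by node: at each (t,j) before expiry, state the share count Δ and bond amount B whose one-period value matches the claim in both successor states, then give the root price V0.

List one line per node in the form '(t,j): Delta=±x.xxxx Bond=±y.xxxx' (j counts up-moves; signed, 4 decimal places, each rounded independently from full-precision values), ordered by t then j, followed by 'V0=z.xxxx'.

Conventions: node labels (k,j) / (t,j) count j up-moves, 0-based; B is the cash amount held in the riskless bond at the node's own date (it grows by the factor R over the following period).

(0,0): Delta=0.2751 Bond=84.8631
(1,0): Delta=-1.7605 Bond=322.4475
(1,1): Delta=0.4601 Bond=52.2285
(2,0): Delta=3.5478 Bond=-61.6175
(2,1): Delta=-2.2430 Bond=396.4167
(2,2): Delta=0.7059 Bond=1.6870
V0=133.5532

The replicating-portfolio and risk-neutral prices coincide; use p* = (1.04−0.65)/(1.1−0.65) = 0.8667 for the latter.
Payoffs at expiry: V(3,0)=108.3700, V(3,1)=227.7600, V(3,2)=100.0200, V(3,3)=168.0500
  t=2,j=0: stock 74.7825 → up 82.2608 (V=227.7600), down 48.6086 (V=108.3700). Price 203.6936; hedge Δ=3.5478, bond B=-61.6175.
  t=2,j=1: stock 126.5550 → up 139.2105 (V=100.0200), down 82.2608 (V=227.7600). Price 112.5500; hedge Δ=-2.2430, bond B=396.4167.
  t=2,j=2: stock 214.1700 → up 235.5870 (V=168.0500), down 139.2105 (V=100.0200). Price 152.8647; hedge Δ=0.7059, bond B=1.6870.
  t=1,j=0: stock 115.0500 → up 126.5550 (V=112.5500), down 74.7825 (V=203.6936). Price 119.9062; hedge Δ=-1.7605, bond B=322.4475.
  t=1,j=1: stock 194.7000 → up 214.1700 (V=152.8647), down 126.5550 (V=112.5500). Price 141.8168; hedge Δ=0.4601, bond B=52.2285.
  t=0,j=0: stock 177.0000 → up 194.7000 (V=141.8168), down 115.0500 (V=119.9062). Price 133.5532; hedge Δ=0.2751, bond B=84.8631.
Verification: the root portfolio costs Δ(0,0)·S0 + B(0,0) = 133.5532, matching V0.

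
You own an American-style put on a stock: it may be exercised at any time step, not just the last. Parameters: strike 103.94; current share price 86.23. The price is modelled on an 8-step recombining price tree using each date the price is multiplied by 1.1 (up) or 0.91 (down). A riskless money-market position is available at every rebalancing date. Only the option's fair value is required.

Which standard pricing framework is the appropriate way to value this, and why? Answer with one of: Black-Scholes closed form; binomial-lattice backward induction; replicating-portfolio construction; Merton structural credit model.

Key observation: the exercise right at every one of the 8 steps is what matters: each node needs max(103.94 − S, continuation), which only the stepwise tree valuation starting from spot 86.23 delivers.

framework: binomial-lattice backward induction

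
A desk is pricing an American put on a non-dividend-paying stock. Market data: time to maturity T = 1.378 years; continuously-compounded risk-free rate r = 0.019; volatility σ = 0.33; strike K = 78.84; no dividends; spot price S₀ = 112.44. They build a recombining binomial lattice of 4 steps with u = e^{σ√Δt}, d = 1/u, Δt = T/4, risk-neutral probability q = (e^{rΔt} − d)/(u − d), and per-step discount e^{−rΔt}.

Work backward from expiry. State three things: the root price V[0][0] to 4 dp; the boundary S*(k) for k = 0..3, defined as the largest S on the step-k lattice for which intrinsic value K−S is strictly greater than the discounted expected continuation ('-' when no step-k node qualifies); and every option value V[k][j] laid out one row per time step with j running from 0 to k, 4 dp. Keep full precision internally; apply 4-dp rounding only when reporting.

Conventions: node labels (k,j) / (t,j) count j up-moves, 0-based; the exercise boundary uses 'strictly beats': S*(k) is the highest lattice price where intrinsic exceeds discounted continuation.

params: Δt=0.34450 u=1.21372 d=0.82391 q=0.46857 e^(-rΔt)=0.99348
t_4 payoffs: 27.0262 2.5121 0.0000 0.0000 0.0000
t_3: node(3,0) S=62.8875 payoff=15.9525 vs cont=15.4381 → 15.9525 [stop]  node(3,1) S=92.6408 payoff=0.0000 vs cont=1.3263 → 1.3263 [wait]  node(3,2) S=136.4708 payoff=0.0000 vs cont=0.0000 → 0.0000 [wait]  node(3,3) S=201.0375 payoff=0.0000 vs cont=0.0000 → 0.0000 [wait]  ⇒ S*(3)=62.8875
t_2: node(2,0) S=76.3279 payoff=2.5121 vs cont=9.0396 → 9.0396 [wait]  node(2,1) S=112.4400 payoff=0.0000 vs cont=0.7002 → 0.7002 [wait]  node(2,2) S=165.6374 payoff=0.0000 vs cont=0.0000 → 0.0000 [wait]  ⇒ S*(2)=-
t_1: node(1,0) S=92.6408 payoff=0.0000 vs cont=5.0985 → 5.0985 [wait]  node(1,1) S=136.4708 payoff=0.0000 vs cont=0.3697 → 0.3697 [wait]  ⇒ S*(1)=-
t_0: node(0,0) S=112.4400 payoff=0.0000 vs cont=2.8639 → 2.8639 [wait]  ⇒ S*(0)=-

price = 2.8639
boundary = - - - 62.8875
tree:
2.8639
5.0985 0.3697
9.0396 0.7002 0.0000
15.9525 1.3263 0.0000 0.0000
27.0262 2.5121 0.0000 0.0000 0.0000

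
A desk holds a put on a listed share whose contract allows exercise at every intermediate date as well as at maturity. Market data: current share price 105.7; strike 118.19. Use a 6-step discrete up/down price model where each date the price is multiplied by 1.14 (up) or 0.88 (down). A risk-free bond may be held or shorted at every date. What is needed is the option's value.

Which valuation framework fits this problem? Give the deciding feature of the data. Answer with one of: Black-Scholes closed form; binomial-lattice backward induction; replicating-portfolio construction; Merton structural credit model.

Key observation: with exercise allowed before expiry on a discrete up/down model (6 steps from spot 105.7), the strike-118.19 put's value must be rolled back through the tree testing early exercise at each node.

framework: binomial-lattice backward induction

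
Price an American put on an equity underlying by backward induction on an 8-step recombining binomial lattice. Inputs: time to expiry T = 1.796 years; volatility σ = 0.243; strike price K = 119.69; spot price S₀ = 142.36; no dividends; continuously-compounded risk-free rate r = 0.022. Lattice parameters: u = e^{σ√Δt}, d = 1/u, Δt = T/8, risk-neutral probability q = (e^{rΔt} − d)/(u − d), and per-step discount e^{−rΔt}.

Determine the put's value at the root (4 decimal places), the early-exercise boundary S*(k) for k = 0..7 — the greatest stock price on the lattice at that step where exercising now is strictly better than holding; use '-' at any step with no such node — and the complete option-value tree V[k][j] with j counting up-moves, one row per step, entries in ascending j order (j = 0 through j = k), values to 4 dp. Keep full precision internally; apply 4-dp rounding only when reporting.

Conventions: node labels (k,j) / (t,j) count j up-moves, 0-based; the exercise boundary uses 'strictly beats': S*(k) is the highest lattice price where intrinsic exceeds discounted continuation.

Δt=0.22450, u=1.12203, d=0.89124, q=0.49270, disc=e^(-rΔt)=0.99507
k=8 terminal: V=max(K-S,0) → 63.0189 48.3442 29.8697 6.6112 0.0000 0.0000 0.0000 0.0000 0.0000
k=7: j=0 S=63.5865 intr=56.1035 cont=55.5138 V=56.1035[EX]; j=1 S=80.0519 intr=39.6381 cont=39.0484 V=39.6381[EX]; j=2 S=100.7809 intr=18.9091 cont=18.3195 V=18.9091[EX]; j=3 S=126.8775 intr=0.0000 cont=3.3373 V=3.3373[hold]; j=4 S=159.7318 intr=0.0000 cont=0.0000 V=0.0000[hold]; j=5 S=201.0934 intr=0.0000 cont=0.0000 V=0.0000[hold]; j=6 S=253.1655 intr=0.0000 cont=0.0000 V=0.0000[hold]; j=7 S=318.7213 intr=0.0000 cont=0.0000 V=0.0000[hold]  S*(7)=100.7809
k=6: j=0 S=71.3458 intr=48.3442 cont=47.7546 V=48.3442[EX]; j=1 S=89.8203 intr=29.8697 cont=29.2800 V=29.8697[EX]; j=2 S=113.0788 intr=6.6112 cont=11.1815 V=11.1815[hold]; j=3 S=142.3600 intr=0.0000 cont=1.6847 V=1.6847[hold]; j=4 S=179.2234 intr=0.0000 cont=0.0000 V=0.0000[hold]; j=5 S=225.6323 intr=0.0000 cont=0.0000 V=0.0000[hold]; j=6 S=284.0585 intr=0.0000 cont=0.0000 V=0.0000[hold]  S*(6)=89.8203
k=5: j=0 S=80.0519 intr=39.6381 cont=39.0484 V=39.6381[EX]; j=1 S=100.7809 intr=18.9091 cont=20.5602 V=20.5602[hold]; j=2 S=126.8775 intr=0.0000 cont=6.4704 V=6.4704[hold]; j=3 S=159.7318 intr=0.0000 cont=0.8504 V=0.8504[hold]; j=4 S=201.0934 intr=0.0000 cont=0.0000 V=0.0000[hold]; j=5 S=253.1655 intr=0.0000 cont=0.0000 V=0.0000[hold]  S*(5)=80.0519
k=4: j=0 S=89.8203 intr=29.8697 cont=30.0894 V=30.0894[hold]; j=1 S=113.0788 intr=6.6112 cont=13.5510 V=13.5510[hold]; j=2 S=142.3600 intr=0.0000 cont=3.6832 V=3.6832[hold]; j=3 S=179.2234 intr=0.0000 cont=0.4293 V=0.4293[hold]; j=4 S=225.6323 intr=0.0000 cont=0.0000 V=0.0000[hold]  S*(4)=-
k=3: j=0 S=100.7809 intr=18.9091 cont=21.8328 V=21.8328[hold]; j=1 S=126.8775 intr=0.0000 cont=8.6463 V=8.6463[hold]; j=2 S=159.7318 intr=0.0000 cont=2.0697 V=2.0697[hold]; j=3 S=201.0934 intr=0.0000 cont=0.2167 V=0.2167[hold]  S*(3)=-
k=2: j=0 S=113.0788 intr=6.6112 cont=15.2602 V=15.2602[hold]; j=1 S=142.3600 intr=0.0000 cont=5.3794 V=5.3794[hold]; j=2 S=179.2234 intr=0.0000 cont=1.1510 V=1.1510[hold]  S*(2)=-
k=1: j=0 S=126.8775 intr=0.0000 cont=10.3407 V=10.3407[hold]; j=1 S=159.7318 intr=0.0000 cont=3.2798 V=3.2798[hold]  S*(1)=-
k=0: j=0 S=142.3600 intr=0.0000 cont=6.8280 V=6.8280[hold]  S*(0)=-

price = 6.8280
boundary = - - - - - 80.0519 89.8203 100.7809
tree:
6.8280
10.3407 3.2798
15.2602 5.3794 1.1510
21.8328 8.6463 2.0697 0.2167
30.0894 13.5510 3.6832 0.4293 0.0000
39.6381 20.5602 6.4704 0.8504 0.0000 0.0000
48.3442 29.8697 11.1815 1.6847 0.0000 0.0000 0.0000
56.1035 39.6381 18.9091 3.3373 0.0000 0.0000 0.0000 0.0000
63.0189 48.3442 29.8697 6.6112 0.0000 0.0000 0.0000 0.0000 0.0000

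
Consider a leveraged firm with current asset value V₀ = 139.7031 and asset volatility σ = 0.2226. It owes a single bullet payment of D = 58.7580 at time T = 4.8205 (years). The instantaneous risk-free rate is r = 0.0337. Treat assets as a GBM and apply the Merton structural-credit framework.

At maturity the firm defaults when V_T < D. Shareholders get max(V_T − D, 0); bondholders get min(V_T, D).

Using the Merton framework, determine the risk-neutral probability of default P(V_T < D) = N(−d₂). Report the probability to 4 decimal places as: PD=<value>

Equity is a call on the firm's assets struck at D = 58.7580:
d₁ = [ln(V₀/D) + (r + σ²/2)T] / (σ√T)
   = [ln(139.7031/58.7580) + (0.0337 + 0.5·0.2226²)·4.8205] / (0.2226·√4.8205)
   = [0.866092 + 0.281881] / 0.488732 = 2.348877
d₂ = d₁ − σ√T = 2.348877 − 0.488732 = 1.860145
risk-neutral PD = N(−d₂) = N(-1.860145) = 0.031433

PD=0.0314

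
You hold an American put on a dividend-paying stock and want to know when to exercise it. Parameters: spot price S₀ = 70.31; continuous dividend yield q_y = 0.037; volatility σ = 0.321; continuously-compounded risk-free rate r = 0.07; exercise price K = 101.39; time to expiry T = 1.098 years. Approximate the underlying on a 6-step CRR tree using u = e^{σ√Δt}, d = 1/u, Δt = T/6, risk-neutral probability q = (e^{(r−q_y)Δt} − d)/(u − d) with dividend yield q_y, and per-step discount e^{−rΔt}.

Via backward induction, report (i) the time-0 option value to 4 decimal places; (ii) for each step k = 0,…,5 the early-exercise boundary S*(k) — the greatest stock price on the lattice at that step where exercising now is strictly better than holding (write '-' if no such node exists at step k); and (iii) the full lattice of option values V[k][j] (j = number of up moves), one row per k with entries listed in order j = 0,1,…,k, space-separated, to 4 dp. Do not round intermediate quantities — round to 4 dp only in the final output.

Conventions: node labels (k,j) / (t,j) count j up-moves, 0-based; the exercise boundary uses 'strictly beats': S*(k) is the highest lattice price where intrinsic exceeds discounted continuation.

price = 31.2435
boundary = - 61.2887 70.3100 61.2887 70.3100 80.6592
tree:
31.2435
40.1013 22.7652
47.9651 31.0800 14.6332
54.8200 40.1013 21.8066 7.4851
60.7953 47.9651 31.0800 12.6422 2.2660
66.0039 54.8200 40.1013 20.7308 4.4802 0.0000
70.5442 60.7953 47.9651 31.0800 8.8582 0.0000 0.0000

params: Δt=0.18300 u=1.14719 d=0.87169 q=0.48771 e^(-rΔt)=0.98727
t_6 payoffs: 70.5442 60.7953 47.9651 31.0800 8.8582 0.0000 0.0000
t_5: node(5,0) S=35.3861 payoff=66.0039 vs cont=64.9522 → 66.0039 [stop]  node(5,1) S=46.5700 payoff=54.8200 vs cont=53.8437 → 54.8200 [stop]  node(5,2) S=61.2887 payoff=40.1013 vs cont=39.2244 → 40.1013 [stop]  node(5,3) S=80.6592 payoff=20.7308 vs cont=19.9846 → 20.7308 [stop]  node(5,4) S=106.1519 payoff=0.0000 vs cont=4.4802 → 4.4802 [wait]  node(5,5) S=139.7016 payoff=0.0000 vs cont=0.0000 → 0.0000 [wait]  ⇒ S*(5)=80.6592
t_4: node(4,0) S=40.5947 payoff=60.7953 vs cont=59.7787 → 60.7953 [stop]  node(4,1) S=53.4249 payoff=47.9651 vs cont=47.0351 → 47.9651 [stop]  node(4,2) S=70.3100 payoff=31.0800 vs cont=30.2639 → 31.0800 [stop]  node(4,3) S=92.5318 payoff=8.8582 vs cont=12.6422 → 12.6422 [wait]  node(4,4) S=121.7768 payoff=0.0000 vs cont=2.2660 → 2.2660 [wait]  ⇒ S*(4)=70.3100
t_3: node(3,0) S=46.5700 payoff=54.8200 vs cont=53.8437 → 54.8200 [stop]  node(3,1) S=61.2887 payoff=40.1013 vs cont=39.2244 → 40.1013 [stop]  node(3,2) S=80.6592 payoff=20.7308 vs cont=21.8066 → 21.8066 [wait]  node(3,3) S=106.1519 payoff=0.0000 vs cont=7.4851 → 7.4851 [wait]  ⇒ S*(3)=61.2887
t_2: node(2,0) S=53.4249 payoff=47.9651 vs cont=47.0351 → 47.9651 [stop]  node(2,1) S=70.3100 payoff=31.0800 vs cont=30.7819 → 31.0800 [stop]  node(2,2) S=92.5318 payoff=8.8582 vs cont=14.6332 → 14.6332 [wait]  ⇒ S*(2)=70.3100
t_1: node(1,0) S=61.2887 payoff=40.1013 vs cont=39.2244 → 40.1013 [stop]  node(1,1) S=80.6592 payoff=20.7308 vs cont=22.7652 → 22.7652 [wait]  ⇒ S*(1)=61.2887
t_0: node(0,0) S=70.3100 payoff=31.0800 vs cont=31.2435 → 31.2435 [wait]  ⇒ S*(0)=-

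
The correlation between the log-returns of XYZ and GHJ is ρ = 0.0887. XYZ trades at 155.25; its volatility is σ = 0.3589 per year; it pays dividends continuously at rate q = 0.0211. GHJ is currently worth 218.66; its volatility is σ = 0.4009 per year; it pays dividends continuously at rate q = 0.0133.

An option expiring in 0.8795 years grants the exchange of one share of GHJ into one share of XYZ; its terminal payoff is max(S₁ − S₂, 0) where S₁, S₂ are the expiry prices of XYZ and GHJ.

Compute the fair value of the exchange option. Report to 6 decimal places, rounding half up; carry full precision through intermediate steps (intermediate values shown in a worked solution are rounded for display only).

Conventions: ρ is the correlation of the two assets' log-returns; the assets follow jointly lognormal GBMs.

exchange price = 11.777883

σ_eff = √(σ₁² + σ₂² − 2ρσ₁σ₂) = √(0.3589² + 0.4009² − 2·0.0887·0.3589·0.4009) = 0.513814
d₁ = (ln(S₁/S₂) + (q₂ − q₁ + σ_eff²/2)T) / (σ_eff√T) = (ln(155.25/218.66) + (0.0133 − 0.0211 + 0.132003)·0.8795) / 0.481864 = -0.484048
d₂ = d₁ − σ_eff√T = -0.484048 − 0.481864 = -0.965912
N(d₁) = 0.314176,  N(d₂) = 0.167044
V = S₁·e^{−q₁T}·N(d₁) − S₂·e^{−q₂T}·N(d₂) = 47.879002 − 36.101119 = 11.777883
Key observation: r never enters — measured in units of GHJ, the claim is a call on S₁/S₂ struck at 1, so only the dividend yields and σ_eff matter.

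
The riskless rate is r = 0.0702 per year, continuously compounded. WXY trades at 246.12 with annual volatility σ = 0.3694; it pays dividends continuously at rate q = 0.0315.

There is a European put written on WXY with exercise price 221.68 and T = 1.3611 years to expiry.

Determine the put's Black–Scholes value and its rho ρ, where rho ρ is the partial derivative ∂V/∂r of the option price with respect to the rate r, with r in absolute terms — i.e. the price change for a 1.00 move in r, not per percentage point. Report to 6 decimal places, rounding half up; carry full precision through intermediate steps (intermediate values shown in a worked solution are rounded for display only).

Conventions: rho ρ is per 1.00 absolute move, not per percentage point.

σ√T = 0.3694·√1.3611 = 0.430965
d₁ = (ln(S/K) + (r−q+σ²/2)T) / (σ√T) = (ln(246.12/221.68) + (0.0702−0.0315+0.3694²/2)·1.3611) / 0.430965 = (0.104584 + 0.145540) / 0.430965 = 0.580382
d₂ = d₁ − σ√T = 0.580382 − 0.430965 = 0.149417
e^{−rT} = 0.908874
e^{−qT} = 0.958031
N(−d₁) = 0.280829,  N(−d₂) = 0.440612
Put price V = K·e^{−rT}·N(−d₂) − S·e^{−qT}·N(−d₁) = 88.774166 − 66.216757 = 22.557409
ρ = −K·T·e^{−rT}·N(−d₂) = -120.830517

price = 22.557409
ρ = -120.830517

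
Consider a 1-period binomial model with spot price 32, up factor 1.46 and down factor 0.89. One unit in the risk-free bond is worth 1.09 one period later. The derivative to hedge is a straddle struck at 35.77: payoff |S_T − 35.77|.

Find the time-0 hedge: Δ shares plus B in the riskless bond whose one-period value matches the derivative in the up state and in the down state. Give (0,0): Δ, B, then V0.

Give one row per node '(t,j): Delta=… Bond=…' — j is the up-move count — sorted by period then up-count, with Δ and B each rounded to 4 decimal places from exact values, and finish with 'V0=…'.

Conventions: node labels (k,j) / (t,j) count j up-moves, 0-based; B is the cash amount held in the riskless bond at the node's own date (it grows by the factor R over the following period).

The replicating-portfolio and risk-neutral prices coincide; use p* = (1.09−0.89)/(1.46−0.89) = 0.3509 for the latter.
Expiry values: V(1,0)=7.2900, V(1,1)=10.9500
(0,0): S=32.0000. Δ = (V_up−V_dn)/(S_up−S_dn) = (10.9500−7.2900)/(46.7200−28.4800) = 0.2007. V = [p*·10.9500 + (1−p*)·7.2900]/1.09 = 7.8662. B = V − Δ·S = 1.4452.
Sanity check at the root: Δ(0,0)·S0 + B(0,0) reproduces V0 = 7.8662.

(0,0): Delta=0.2007 Bond=1.4452
V0=7.8662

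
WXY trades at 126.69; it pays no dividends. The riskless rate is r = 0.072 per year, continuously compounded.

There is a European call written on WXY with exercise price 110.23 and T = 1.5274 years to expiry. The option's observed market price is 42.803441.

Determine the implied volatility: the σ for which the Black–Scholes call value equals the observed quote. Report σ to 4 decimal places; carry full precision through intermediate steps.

sigma = 0.4870

At σ = 0.4870 the Black–Scholes value reproduces the quote:
σ√T = 0.487·√1.5274 = 0.601874
d₁ = (ln(S/K) + (r+σ²/2)T) / (σ√T) = (ln(126.69/110.23) + (0.072+0.487²/2)·1.5274) / 0.601874 = (0.139174 + 0.291099) / 0.601874 = 0.714889
d₂ = d₁ − σ√T = 0.714889 − 0.601874 = 0.113015
e^{−rT} = 0.895859
N(d₁) = 0.762661,  N(d₂) = 0.544991
V = S·N(d₁) − K·e^{−rT}·N(d₂) = 96.621542 − 53.818101 = 42.803441 (equal to the quote); since ∂V/∂σ > 0 for all σ, the implied volatility is unique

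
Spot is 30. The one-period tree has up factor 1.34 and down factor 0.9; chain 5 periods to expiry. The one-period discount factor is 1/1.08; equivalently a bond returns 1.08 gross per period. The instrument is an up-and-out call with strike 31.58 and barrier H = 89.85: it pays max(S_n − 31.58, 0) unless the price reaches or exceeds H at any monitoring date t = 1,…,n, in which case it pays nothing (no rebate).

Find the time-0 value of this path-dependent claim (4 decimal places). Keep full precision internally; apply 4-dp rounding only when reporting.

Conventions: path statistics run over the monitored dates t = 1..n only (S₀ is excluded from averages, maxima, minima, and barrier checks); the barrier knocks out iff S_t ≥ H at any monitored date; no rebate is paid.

Under the martingale measure an up-move has probability p* = 0.4091; value the claim as the probability-weighted average of per-path payoffs, discounted 5 periods at R = 1.08.
Enumerate all 2^5 = 32 price paths (U = up ×1.34, D = down ×0.9); each path with k up-moves has probability p*^k·(1−p*)^(5−k).
DDDDD: M=27.0000, payoff=0.0000, prob=0.072045
UDDDD: M=40.2000, payoff=0.0000, prob=0.049877
DUDDD: M=36.1800, payoff=0.0000, prob=0.049877
UUDDD: M=53.8680, payoff=7.6898, prob=0.034530
DDUDD: M=32.5620, payoff=0.0000, prob=0.049877
UDUDD: M=48.4812, payoff=7.6898, prob=0.034530
DUUDD: M=48.4812, payoff=7.6898, prob=0.034530
UUUDD: M=72.1831, payoff=26.8883, prob=0.023906
DDDUD: M=29.3058, payoff=0.0000, prob=0.049877
UDDUD: M=43.6331, payoff=7.6898, prob=0.034530
DUDUD: M=43.6331, payoff=7.6898, prob=0.034530
UUDUD: M=64.9648, payoff=26.8883, prob=0.023906
DDUUD: M=43.6331, payoff=7.6898, prob=0.034530
UDUUD: M=64.9648, payoff=26.8883, prob=0.023906
DUUUD: M=64.9648, payoff=26.8883, prob=0.023906
UUUUD: M=96.7254, payoff=0.0000, prob=0.016550
DDDDU: M=27.0000, payoff=0.0000, prob=0.049877
UDDDU: M=40.2000, payoff=7.6898, prob=0.034530
DUDDU: M=39.2698, payoff=7.6898, prob=0.034530
UUDDU: M=58.4683, payoff=26.8883, prob=0.023906
DDUDU: M=39.2698, payoff=7.6898, prob=0.034530
UDUDU: M=58.4683, payoff=26.8883, prob=0.023906
DUUDU: M=58.4683, payoff=26.8883, prob=0.023906
UUUDU: M=87.0528, payoff=55.4728, prob=0.016550
DDDUU: M=39.2698, payoff=7.6898, prob=0.034530
UDDUU: M=58.4683, payoff=26.8883, prob=0.023906
DUDUU: M=58.4683, payoff=26.8883, prob=0.023906
UUDUU: M=87.0528, payoff=55.4728, prob=0.016550
DDUUU: M=58.4683, payoff=26.8883, prob=0.023906
UDUUU: M=87.0528, payoff=55.4728, prob=0.016550
DUUUU: M=87.0528, payoff=55.4728, prob=0.016550
UUUUU: M=129.6120, payoff=0.0000, prob=0.011458
Price = Σ prob·payoff / R^5 = 12.755462 / 1.469328 = 8.6812

price = 8.6812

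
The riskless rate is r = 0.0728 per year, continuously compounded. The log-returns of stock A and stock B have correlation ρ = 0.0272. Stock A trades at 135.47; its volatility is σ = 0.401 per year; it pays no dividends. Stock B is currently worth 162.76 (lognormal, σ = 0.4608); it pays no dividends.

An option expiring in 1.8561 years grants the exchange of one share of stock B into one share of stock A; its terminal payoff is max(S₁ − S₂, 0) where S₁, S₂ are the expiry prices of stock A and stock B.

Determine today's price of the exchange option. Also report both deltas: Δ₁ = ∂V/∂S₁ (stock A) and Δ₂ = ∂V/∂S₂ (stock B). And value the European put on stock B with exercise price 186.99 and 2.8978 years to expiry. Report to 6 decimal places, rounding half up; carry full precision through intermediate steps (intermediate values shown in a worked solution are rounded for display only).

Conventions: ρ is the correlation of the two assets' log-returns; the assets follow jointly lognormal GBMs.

σ_eff = √(σ₁² + σ₂² − 2ρσ₁σ₂) = √(0.401² + 0.4608² − 2·0.0272·0.401·0.4608) = 0.602566
d₁ = (ln(S₁/S₂) + (q₂ − q₁ + σ_eff²/2)T) / (σ_eff√T) = (ln(135.47/162.76) + (0.0 − 0.0 + 0.181543)·1.8561) / 0.820928 = 0.186904
d₂ = d₁ − σ_eff√T = 0.186904 − 0.820928 = -0.634024
N(d₁) = 0.574132,  N(d₂) = 0.263033
V = S₁·e^{−q₁T}·N(d₁) − S₂·e^{−q₂T}·N(d₂) = 77.777687 − 42.811190 = 34.966497
Δ₁ = e^{−q₁T}·N(d₁) = 0.574132;  Δ₂ = −e^{−q₂T}·N(d₂) = -0.263033
[vanilla: stock B put K=186.99]
σ√T = 0.4608·√2.8978 = 0.784416
d₁ = (ln(S/K) + (r+σ²/2)T) / (σ√T) = (ln(162.76/186.99) + (0.0728+0.4608²/2)·2.8978) / 0.784416 = (-0.138778 + 0.518614) / 0.784416 = 0.484227
d₂ = d₁ − σ√T = 0.484227 − 0.784416 = -0.300189
e^{−rT} = 0.809807
N(−d₁) = 0.314112,  N(−d₂) = 0.617983
price = K·e^{−rT}·N(−d₂) − S·N(−d₁) = 93.578602 − 51.124905 = 42.453697

exchange price = 34.966497
Δ1 = 0.574132
Δ2 = -0.263033
price(stock B put K=186.99) = 42.453697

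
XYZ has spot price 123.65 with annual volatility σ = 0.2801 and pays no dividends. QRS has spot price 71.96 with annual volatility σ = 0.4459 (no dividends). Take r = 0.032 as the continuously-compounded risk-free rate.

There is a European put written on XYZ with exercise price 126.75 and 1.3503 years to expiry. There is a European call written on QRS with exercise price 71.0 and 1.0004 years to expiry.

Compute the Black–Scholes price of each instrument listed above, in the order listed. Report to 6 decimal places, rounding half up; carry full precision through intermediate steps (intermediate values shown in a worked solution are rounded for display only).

price(XYZ put K=126.75) = 14.734252
price(QRS call K=71.0) = 14.077798

[XYZ put K=126.75]
σ√T = 0.2801·√1.3503 = 0.325483
d₁ = (ln(S/K) + (r+σ²/2)T) / (σ√T) = (ln(123.65/126.75) + (0.032+0.2801²/2)·1.3503) / 0.325483 = (-0.024762 + 0.096179) / 0.325483 = 0.219420
d₂ = d₁ − σ√T = 0.219420 − 0.325483 = -0.106063
e^{−rT} = 0.957711
N(−d₁) = 0.413161,  N(−d₂) = 0.542234
price = K·e^{−rT}·N(−d₂) − S·N(−d₁) = 65.821656 − 51.087404 = 14.734252
[QRS call K=71.0]
σ√T = 0.4459·√1.0004 = 0.445989
d₁ = (ln(S/K) + (r+σ²/2)T) / (σ√T) = (ln(71.96/71.0) + (0.032+0.4459²/2)·1.0004) / 0.445989 = (0.013431 + 0.131466) / 0.445989 = 0.324888
d₂ = d₁ − σ√T = 0.324888 − 0.445989 = -0.121101
e^{−rT} = 0.968494
N(d₁) = 0.627367,  N(d₂) = 0.451805
price = S·N(d₁) − K·e^{−rT}·N(d₂) = 45.145333 − 31.067536 = 14.077798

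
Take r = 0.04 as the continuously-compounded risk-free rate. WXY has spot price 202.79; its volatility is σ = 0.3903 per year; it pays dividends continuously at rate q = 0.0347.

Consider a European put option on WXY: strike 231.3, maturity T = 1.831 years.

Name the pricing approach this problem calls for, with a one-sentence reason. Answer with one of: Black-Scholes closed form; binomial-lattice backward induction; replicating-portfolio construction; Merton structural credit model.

framework: Black-Scholes closed form

Key observation: a European claim on WXY (strike 231.3) — a lognormal (GBM) underlying with constant rate and volatility — has an exact closed-form value; no lattice or capital structure is involved.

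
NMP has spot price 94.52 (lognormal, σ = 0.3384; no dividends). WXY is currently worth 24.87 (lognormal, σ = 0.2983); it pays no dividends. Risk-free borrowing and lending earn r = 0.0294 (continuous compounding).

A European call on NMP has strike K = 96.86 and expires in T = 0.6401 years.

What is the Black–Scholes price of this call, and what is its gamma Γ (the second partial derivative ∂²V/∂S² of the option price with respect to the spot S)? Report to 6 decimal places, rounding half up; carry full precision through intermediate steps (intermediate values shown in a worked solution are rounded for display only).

price = 9.941860
Γ = 0.015488

σ√T = 0.3384·√0.6401 = 0.270741
d₁ = (ln(S/K) + (r+σ²/2)T) / (σ√T) = (ln(94.52/96.86) + (0.0294+0.3384²/2)·0.6401) / 0.270741 = (-0.024455 + 0.055469) / 0.270741 = 0.114553
d₂ = d₁ − σ√T = 0.114553 − 0.270741 = -0.156188
e^{−rT} = 0.981357
N(d₁) = 0.545600,  N(d₂) = 0.437942
Call price V = S·N(d₁) − K·e^{−rT}·N(d₂) = 51.570129 − 41.628269 = 9.941860
φ(d₁) = (1/√(2π))·e^{−d₁²/2} = 0.396333
Γ = φ(d₁) / (S·σ·√T) = 0.015488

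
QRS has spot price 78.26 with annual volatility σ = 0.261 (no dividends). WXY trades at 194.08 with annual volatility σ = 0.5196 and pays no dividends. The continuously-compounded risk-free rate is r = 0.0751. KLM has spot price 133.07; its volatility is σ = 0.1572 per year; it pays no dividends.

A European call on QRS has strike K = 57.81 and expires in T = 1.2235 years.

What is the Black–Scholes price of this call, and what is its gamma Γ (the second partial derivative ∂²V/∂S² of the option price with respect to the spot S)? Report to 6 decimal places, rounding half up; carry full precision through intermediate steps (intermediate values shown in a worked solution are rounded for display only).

price = 26.250220
Γ = 0.005632

σ√T = 0.261·√1.2235 = 0.288697
d₁ = (ln(S/K) + (r+σ²/2)T) / (σ√T) = (ln(78.26/57.81) + (0.0751+0.261²/2)·1.2235) / 0.288697 = (0.302875 + 0.133558) / 0.288697 = 1.511732
d₂ = d₁ − σ√T = 1.511732 − 0.288697 = 1.223035
e^{−rT} = 0.912210
N(d₁) = 0.934699,  N(d₂) = 0.889342
Call price V = S·N(d₁) − K·e^{−rT}·N(d₂) = 73.149542 − 46.899321 = 26.250220
φ(d₁) = (1/√(2π))·e^{−d₁²/2} = 0.127250
Γ = φ(d₁) / (S·σ·√T) = 0.005632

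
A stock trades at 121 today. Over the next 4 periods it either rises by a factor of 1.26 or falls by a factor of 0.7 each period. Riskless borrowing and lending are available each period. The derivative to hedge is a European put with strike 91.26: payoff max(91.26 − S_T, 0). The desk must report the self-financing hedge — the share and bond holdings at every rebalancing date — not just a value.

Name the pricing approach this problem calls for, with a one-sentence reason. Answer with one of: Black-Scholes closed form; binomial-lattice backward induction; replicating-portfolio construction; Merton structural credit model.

Key observation: the mandate to exhibit the hedge at every date and state singles out the replicating-portfolio construction on the 4-period tree with factors 1.26 and 0.7 from 121.

framework: replicating-portfolio construction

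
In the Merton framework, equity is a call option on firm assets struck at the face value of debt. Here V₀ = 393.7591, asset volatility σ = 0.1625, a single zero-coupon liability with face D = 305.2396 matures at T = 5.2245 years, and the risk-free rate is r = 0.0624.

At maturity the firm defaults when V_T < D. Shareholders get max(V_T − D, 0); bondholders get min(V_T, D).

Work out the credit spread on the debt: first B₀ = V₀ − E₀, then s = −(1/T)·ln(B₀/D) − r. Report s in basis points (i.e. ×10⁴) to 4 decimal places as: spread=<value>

Work the structural quantities from V₀ = 393.7591 against face 305.2396:
d₁ = [ln(V₀/D) + (r + σ²/2)T] / (σ√T)
   = [ln(393.7591/305.2396) + (0.0624 + 0.5·0.1625²)·5.2245] / (0.1625·√5.2245)
   = [0.254642 + 0.394989] / 0.371429 = 1.749004
d₂ = d₁ − σ√T = 1.749004 − 0.371429 = 1.377575
N(d₁) = 0.959855,  N(d₂) = 0.915833,  e^(−rT) = 0.721799
E₀ = V₀·N(d₁) − D·e^(−rT)·N(d₂)
   = 393.7591·0.959855 − 305.2396·0.721799·0.915833 = 176.173853
B₀ = V₀ − E₀ = 393.7591 − 176.173853 = 217.585247
spread = −(1/T)·ln(B₀/D) − r = −(1/5.2245)·ln(217.585247/305.2396) − 0.0624 = 0.00239210
in basis points: 0.00239210 × 10⁴ = 23.9210 bp

spread=23.9210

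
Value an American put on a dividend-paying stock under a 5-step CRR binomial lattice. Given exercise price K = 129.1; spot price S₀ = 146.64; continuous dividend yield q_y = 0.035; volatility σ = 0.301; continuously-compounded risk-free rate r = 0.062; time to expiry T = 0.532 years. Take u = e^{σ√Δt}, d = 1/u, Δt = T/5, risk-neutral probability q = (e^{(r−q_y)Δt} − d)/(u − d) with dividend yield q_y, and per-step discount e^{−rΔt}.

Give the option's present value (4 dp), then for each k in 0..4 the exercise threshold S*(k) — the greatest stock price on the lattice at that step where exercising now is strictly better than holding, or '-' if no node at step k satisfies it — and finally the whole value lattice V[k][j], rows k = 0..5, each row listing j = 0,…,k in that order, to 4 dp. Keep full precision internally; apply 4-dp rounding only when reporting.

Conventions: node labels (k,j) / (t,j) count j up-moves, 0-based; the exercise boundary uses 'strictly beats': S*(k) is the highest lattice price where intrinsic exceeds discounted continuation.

price = 4.5290
boundary = - - - - 99.0127
tree:
4.5290
7.6833 1.3084
12.6854 2.5829 0.0000
20.1418 5.0991 0.0000 0.0000
30.0873 10.0664 0.0000 0.0000 0.0000
39.3467 19.8727 0.0000 0.0000 0.0000 0.0000

Δt=0.10640, u=1.10316, d=0.90648, q=0.49010, disc=e^(-rΔt)=0.99342
k=5 terminal: V=max(K-S,0) → 39.3467 19.8727 0.0000 0.0000 0.0000 0.0000
k=4: j=0 S=99.0127 intr=30.0873 cont=29.6065 V=30.0873[EX]; j=1 S=120.4957 intr=8.6043 cont=10.0664 V=10.0664[hold]; j=2 S=146.6400 intr=0.0000 cont=0.0000 V=0.0000[hold]; j=3 S=178.4569 intr=0.0000 cont=0.0000 V=0.0000[hold]; j=4 S=217.1772 intr=0.0000 cont=0.0000 V=0.0000[hold]  S*(4)=99.0127
k=3: j=0 S=109.2273 intr=19.8727 cont=20.1418 V=20.1418[hold]; j=1 S=132.9266 intr=0.0000 cont=5.0991 V=5.0991[hold]; j=2 S=161.7681 intr=0.0000 cont=0.0000 V=0.0000[hold]; j=3 S=196.8674 intr=0.0000 cont=0.0000 V=0.0000[hold]  S*(3)=-
k=2: j=0 S=120.4957 intr=8.6043 cont=12.6854 V=12.6854[hold]; j=1 S=146.6400 intr=0.0000 cont=2.5829 V=2.5829[hold]; j=2 S=178.4569 intr=0.0000 cont=0.0000 V=0.0000[hold]  S*(2)=-
k=1: j=0 S=132.9266 intr=0.0000 cont=7.6833 V=7.6833[hold]; j=1 S=161.7681 intr=0.0000 cont=1.3084 V=1.3084[hold]  S*(1)=-
k=0: j=0 S=146.6400 intr=0.0000 cont=4.5290 V=4.5290[hold]  S*(0)=-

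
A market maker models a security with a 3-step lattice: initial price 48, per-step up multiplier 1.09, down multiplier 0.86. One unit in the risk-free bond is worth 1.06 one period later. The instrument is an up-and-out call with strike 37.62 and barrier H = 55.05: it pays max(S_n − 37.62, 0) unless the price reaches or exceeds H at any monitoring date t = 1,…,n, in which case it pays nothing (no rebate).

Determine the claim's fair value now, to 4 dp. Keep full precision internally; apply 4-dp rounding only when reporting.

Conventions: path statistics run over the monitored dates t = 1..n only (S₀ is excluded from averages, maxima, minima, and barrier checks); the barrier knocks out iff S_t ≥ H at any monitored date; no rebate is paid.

price = 1.9323

Under the martingale measure an up-move has probability p* = 0.8696; value the claim as the probability-weighted average of per-path payoffs, discounted 3 periods at R = 1.06.
Enumerate all 2^3 = 8 price paths (U = up ×1.09, D = down ×0.86); each path with k up-moves has probability p*^k·(1−p*)^(3−k).
DDD: M=41.2800, payoff=0.0000, prob=0.002219
UDD: M=52.3200, payoff=1.0759, prob=0.014794
DUD: M=44.9952, payoff=1.0759, prob=0.014794
UUD: M=57.0288, payoff=0.0000, prob=0.098627
DDU: M=41.2800, payoff=1.0759, prob=0.014794
UDU: M=52.3200, payoff=11.4248, prob=0.098627
DUU: M=49.0448, payoff=11.4248, prob=0.098627
UUU: M=62.1614, payoff=0.0000, prob=0.657516
Price = Σ prob·payoff / R^3 = 2.301341 / 1.191016 = 1.9323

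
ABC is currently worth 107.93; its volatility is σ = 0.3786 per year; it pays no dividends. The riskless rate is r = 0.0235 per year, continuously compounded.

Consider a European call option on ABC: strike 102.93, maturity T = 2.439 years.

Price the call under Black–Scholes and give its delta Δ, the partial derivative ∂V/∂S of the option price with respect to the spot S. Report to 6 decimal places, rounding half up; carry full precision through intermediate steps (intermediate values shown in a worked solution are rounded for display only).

σ√T = 0.3786·√2.439 = 0.591271
d₁ = (ln(S/K) + (r+σ²/2)T) / (σ√T) = (ln(107.93/102.93) + (0.0235+0.3786²/2)·2.439) / 0.591271 = (0.047434 + 0.232117) / 0.591271 = 0.472797
d₂ = d₁ − σ√T = 0.472797 − 0.591271 = -0.118474
e^{−rT} = 0.944295
N(d₁) = 0.681821,  N(d₂) = 0.452846
Call price V = S·N(d₁) − K·e^{−rT}·N(d₂) = 73.588924 − 44.014948 = 29.573976
Δ = N(d₁) = 0.681821

price = 29.573976
Δ = 0.681821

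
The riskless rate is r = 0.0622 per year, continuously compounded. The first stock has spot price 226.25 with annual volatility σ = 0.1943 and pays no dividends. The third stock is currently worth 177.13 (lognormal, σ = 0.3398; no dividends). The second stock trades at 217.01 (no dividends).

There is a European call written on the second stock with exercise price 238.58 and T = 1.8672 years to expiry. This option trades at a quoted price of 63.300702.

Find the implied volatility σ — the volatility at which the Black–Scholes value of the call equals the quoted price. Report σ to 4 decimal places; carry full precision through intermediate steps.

sigma = 0.5325

At σ = 0.5325 the Black–Scholes value reproduces the quote:
σ√T = 0.5325·√1.8672 = 0.727637
d₁ = (ln(S/K) + (r+σ²/2)T) / (σ√T) = (ln(217.01/238.58) + (0.0622+0.5325²/2)·1.8672) / 0.727637 = (-0.094761 + 0.380868) / 0.727637 = 0.393200
d₂ = d₁ − σ√T = 0.393200 − 0.727637 = -0.334438
e^{−rT} = 0.890351
N(d₁) = 0.652914,  N(d₂) = 0.369025
V = S·N(d₁) − K·e^{−rT}·N(d₂) = 141.688856 − 78.388154 = 63.300702 (matching the quote); vega is positive throughout, so no other σ reproduces this price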